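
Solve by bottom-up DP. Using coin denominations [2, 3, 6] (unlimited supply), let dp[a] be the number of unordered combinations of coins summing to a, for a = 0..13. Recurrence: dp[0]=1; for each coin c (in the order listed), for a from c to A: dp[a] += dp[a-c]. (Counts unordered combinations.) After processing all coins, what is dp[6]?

after  coin     0     1     2     3     4     5     6     7     8     9    10    11    12    13
          2     1     0     1     0     1     0     1     0     1     0     1     0     1     0
          3     1     0     1     1     1     1     2     1     2     2     2     2     3     2
          6     1     0     1     1     1     1     3     1     3     3     3     3     6     3

3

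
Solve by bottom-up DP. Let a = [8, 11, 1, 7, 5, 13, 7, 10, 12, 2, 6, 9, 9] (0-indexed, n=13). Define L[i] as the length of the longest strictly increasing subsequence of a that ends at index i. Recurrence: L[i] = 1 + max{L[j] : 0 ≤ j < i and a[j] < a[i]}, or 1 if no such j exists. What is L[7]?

   i    0    1    2    3    4    5    6    7    8    9   10   11   12
a[i]    8   11    1    7    5   13    7   10   12    2    6    9    9
L[i]    1    2    1    2    2    3    3    4    5    2    3    4    4

4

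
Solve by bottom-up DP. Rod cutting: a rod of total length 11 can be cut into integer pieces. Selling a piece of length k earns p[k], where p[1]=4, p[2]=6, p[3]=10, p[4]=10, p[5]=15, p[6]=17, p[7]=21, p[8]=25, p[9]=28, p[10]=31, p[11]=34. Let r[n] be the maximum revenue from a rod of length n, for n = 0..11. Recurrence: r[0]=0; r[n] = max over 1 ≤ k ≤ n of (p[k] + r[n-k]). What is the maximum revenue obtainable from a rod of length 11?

   n    0    1    2    3    4    5    6    7    8    9   10   11
r[n]    0    4    8   12   16   20   24   28   32   36   40   44

44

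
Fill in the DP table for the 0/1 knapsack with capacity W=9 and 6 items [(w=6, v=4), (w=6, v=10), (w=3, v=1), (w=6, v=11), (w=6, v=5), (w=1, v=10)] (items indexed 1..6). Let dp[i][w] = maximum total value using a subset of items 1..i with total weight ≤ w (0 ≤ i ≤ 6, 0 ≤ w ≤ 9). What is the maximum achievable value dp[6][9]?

21

i\w   0   1   2   3   4   5   6   7   8   9
  0   0   0   0   0   0   0   0   0   0   0
  1   0   0   0   0   0   0   4   4   4   4
  2   0   0   0   0   0   0  10  10  10  10
  3   0   0   0   1   1   1  10  10  10  11
  4   0   0   0   1   1   1  11  11  11  12
  5   0   0   0   1   1   1  11  11  11  12
  6   0  10  10  10  11  11  11  21  21  21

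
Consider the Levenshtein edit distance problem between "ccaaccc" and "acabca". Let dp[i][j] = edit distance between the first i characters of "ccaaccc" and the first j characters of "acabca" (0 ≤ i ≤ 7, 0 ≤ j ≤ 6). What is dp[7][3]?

5

   ''  a  c  a  b  c  a
''  0  1  2  3  4  5  6
 c  1  1  1  2  3  4  5
 c  2  2  1  2  3  3  4
 a  3  2  2  1  2  3  3
 a  4  3  3  2  2  3  3
 c  5  4  3  3  3  2  3
 c  6  5  4  4  4  3  3
 c  7  6  5  5  5  4  4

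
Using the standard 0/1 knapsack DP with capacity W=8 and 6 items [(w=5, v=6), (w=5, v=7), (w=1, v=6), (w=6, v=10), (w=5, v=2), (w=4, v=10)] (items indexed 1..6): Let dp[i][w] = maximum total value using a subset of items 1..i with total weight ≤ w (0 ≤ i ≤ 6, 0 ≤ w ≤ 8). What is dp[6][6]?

16

i\w   0   1   2   3   4   5   6   7   8
  0   0   0   0   0   0   0   0   0   0
  1   0   0   0   0   0   6   6   6   6
  2   0   0   0   0   0   7   7   7   7
  3   0   6   6   6   6   7  13  13  13
  4   0   6   6   6   6   7  13  16  16
  5   0   6   6   6   6   7  13  16  16
  6   0   6   6   6  10  16  16  16  16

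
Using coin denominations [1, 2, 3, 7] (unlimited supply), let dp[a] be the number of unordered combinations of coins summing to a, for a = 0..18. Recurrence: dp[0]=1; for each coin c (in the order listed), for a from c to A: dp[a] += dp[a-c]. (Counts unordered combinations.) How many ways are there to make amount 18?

after  coin     0     1     2     3     4     5     6     7     8     9    10    11    12    13    14    15    16    17    18
          1     1     1     1     1     1     1     1     1     1     1     1     1     1     1     1     1     1     1     1
          2     1     1     2     2     3     3     4     4     5     5     6     6     7     7     8     8     9     9    10
          3     1     1     2     3     4     5     7     8    10    12    14    16    19    21    24    27    30    33    37
          7     1     1     2     3     4     5     7     9    11    14    17    20    24    28    33    38    44    50    57

57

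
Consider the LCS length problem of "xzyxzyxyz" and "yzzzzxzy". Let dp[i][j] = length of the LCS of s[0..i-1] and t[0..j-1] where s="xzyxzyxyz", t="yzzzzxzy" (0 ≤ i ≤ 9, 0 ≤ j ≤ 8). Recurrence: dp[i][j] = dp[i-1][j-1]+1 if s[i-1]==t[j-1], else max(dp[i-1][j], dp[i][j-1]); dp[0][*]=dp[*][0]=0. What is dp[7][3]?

   ''  y  z  z  z  z  x  z  y
''  0  0  0  0  0  0  0  0  0
 x  0  0  0  0  0  0  1  1  1
 z  0  0  1  1  1  1  1  2  2
 y  0  1  1  1  1  1  1  2  3
 x  0  1  1  1  1  1  2  2  3
 z  0  1  2  2  2  2  2  3  3
 y  0  1  2  2  2  2  2  3  4
 x  0  1  2  2  2  2  3  3  4
 y  0  1  2  2  2  2  3  3  4
 z  0  1  2  3  3  3  3  4  4

2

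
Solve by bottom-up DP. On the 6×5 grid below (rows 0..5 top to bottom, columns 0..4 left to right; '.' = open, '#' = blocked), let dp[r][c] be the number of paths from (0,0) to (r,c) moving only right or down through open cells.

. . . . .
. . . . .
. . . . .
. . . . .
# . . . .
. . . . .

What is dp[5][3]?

52

r\c   0   1   2   3   4
  0   1   1   1   1   1
  1   1   2   3   4   5
  2   1   3   6  10  15
  3   1   4  10  20  35
  4   0   4  14  34  69
  5   0   4  18  52 121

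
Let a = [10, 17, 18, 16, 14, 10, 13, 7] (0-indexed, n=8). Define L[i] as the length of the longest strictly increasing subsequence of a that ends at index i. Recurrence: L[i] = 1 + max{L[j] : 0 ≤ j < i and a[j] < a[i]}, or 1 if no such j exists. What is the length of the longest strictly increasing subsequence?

3

   i    0    1    2    3    4    5    6    7
a[i]   10   17   18   16   14   10   13    7
L[i]    1    2    3    2    2    1    2    1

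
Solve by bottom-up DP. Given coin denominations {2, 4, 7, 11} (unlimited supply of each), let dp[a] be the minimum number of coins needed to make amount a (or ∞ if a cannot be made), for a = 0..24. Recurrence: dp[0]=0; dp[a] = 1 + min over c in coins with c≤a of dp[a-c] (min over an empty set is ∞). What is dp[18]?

2

 a  0  1  2  3  4  5  6  7  8  9 10 11 12 13 14 15 16 17 18 19 20 21 22 23 24
dp  0  -  1  -  1  -  2  1  2  2  3  1  3  2  2  2  3  3  2  3  3  3  2  4  3
(- denotes ∞ / unreachable)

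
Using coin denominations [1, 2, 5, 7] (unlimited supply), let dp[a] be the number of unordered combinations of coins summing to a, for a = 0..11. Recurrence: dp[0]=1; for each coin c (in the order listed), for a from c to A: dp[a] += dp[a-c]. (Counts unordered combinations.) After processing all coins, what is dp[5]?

after  coin     0     1     2     3     4     5     6     7     8     9    10    11
          1     1     1     1     1     1     1     1     1     1     1     1     1
          2     1     1     2     2     3     3     4     4     5     5     6     6
          5     1     1     2     2     3     4     5     6     7     8    10    11
          7     1     1     2     2     3     4     5     7     8    10    12    14

4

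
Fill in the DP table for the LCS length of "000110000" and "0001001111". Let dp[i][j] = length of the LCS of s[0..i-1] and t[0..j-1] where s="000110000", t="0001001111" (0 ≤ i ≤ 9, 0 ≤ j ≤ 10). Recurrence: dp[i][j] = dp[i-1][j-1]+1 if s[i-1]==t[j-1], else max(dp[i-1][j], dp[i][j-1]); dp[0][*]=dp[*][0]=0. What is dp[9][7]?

6

   ''  0  0  0  1  0  0  1  1  1  1
''  0  0  0  0  0  0  0  0  0  0  0
 0  0  1  1  1  1  1  1  1  1  1  1
 0  0  1  2  2  2  2  2  2  2  2  2
 0  0  1  2  3  3  3  3  3  3  3  3
 1  0  1  2  3  4  4  4  4  4  4  4
 1  0  1  2  3  4  4  4  5  5  5  5
 0  0  1  2  3  4  5  5  5  5  5  5
 0  0  1  2  3  4  5  6  6  6  6  6
 0  0  1  2  3  4  5  6  6  6  6  6
 0  0  1  2  3  4  5  6  6  6  6  6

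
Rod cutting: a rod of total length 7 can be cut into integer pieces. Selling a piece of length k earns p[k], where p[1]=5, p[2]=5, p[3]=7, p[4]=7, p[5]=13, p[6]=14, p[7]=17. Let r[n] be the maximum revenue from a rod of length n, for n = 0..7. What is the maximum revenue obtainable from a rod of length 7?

   n    0    1    2    3    4    5    6    7
r[n]    0    5   10   15   20   25   30   35

35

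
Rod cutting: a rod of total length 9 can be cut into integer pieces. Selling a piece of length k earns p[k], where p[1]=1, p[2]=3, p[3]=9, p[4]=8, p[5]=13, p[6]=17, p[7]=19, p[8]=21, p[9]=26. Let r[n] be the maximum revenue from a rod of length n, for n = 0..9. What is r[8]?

22

   n    0    1    2    3    4    5    6    7    8    9
r[n]    0    1    3    9   10   13   18   19   22   27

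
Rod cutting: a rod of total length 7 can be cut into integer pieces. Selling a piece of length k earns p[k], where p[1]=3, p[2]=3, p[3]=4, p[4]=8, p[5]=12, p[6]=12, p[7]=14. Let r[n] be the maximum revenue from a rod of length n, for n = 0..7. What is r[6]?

   n    0    1    2    3    4    5    6    7
r[n]    0    3    6    9   12   15   18   21

18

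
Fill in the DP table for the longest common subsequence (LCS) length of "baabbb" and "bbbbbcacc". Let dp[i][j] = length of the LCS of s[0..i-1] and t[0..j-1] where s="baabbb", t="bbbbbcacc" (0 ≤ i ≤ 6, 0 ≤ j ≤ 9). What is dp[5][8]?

3

   ''  b  b  b  b  b  c  a  c  c
''  0  0  0  0  0  0  0  0  0  0
 b  0  1  1  1  1  1  1  1  1  1
 a  0  1  1  1  1  1  1  2  2  2
 a  0  1  1  1  1  1  1  2  2  2
 b  0  1  2  2  2  2  2  2  2  2
 b  0  1  2  3  3  3  3  3  3  3
 b  0  1  2  3  4  4  4  4  4  4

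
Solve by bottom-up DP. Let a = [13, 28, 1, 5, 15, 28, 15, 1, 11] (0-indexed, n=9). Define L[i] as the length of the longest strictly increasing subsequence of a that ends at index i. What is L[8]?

   i    0    1    2    3    4    5    6    7    8
a[i]   13   28    1    5   15   28   15    1   11
L[i]    1    2    1    2    3    4    3    1    3

3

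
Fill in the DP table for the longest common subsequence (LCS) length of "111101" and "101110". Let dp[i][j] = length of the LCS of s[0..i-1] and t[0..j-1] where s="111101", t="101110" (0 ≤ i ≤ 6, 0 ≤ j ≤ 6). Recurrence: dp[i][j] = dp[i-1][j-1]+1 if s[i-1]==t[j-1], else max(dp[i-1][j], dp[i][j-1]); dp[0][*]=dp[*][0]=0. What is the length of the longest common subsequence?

   ''  1  0  1  1  1  0
''  0  0  0  0  0  0  0
 1  0  1  1  1  1  1  1
 1  0  1  1  2  2  2  2
 1  0  1  1  2  3  3  3
 1  0  1  1  2  3  4  4
 0  0  1  2  2  3  4  5
 1  0  1  2  3  3  4  5

5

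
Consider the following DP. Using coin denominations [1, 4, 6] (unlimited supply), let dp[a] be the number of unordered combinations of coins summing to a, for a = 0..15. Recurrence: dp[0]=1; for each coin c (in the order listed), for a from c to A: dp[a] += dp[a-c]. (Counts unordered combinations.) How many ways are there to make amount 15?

after  coin     0     1     2     3     4     5     6     7     8     9    10    11    12    13    14    15
          1     1     1     1     1     1     1     1     1     1     1     1     1     1     1     1     1
          4     1     1     1     1     2     2     2     2     3     3     3     3     4     4     4     4
          6     1     1     1     1     2     2     3     3     4     4     5     5     7     7     8     8

8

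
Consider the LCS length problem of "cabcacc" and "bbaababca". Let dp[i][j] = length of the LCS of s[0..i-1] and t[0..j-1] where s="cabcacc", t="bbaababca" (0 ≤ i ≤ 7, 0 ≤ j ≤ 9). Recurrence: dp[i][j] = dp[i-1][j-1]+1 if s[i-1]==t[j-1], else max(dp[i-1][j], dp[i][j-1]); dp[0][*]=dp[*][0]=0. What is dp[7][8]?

   ''  b  b  a  a  b  a  b  c  a
''  0  0  0  0  0  0  0  0  0  0
 c  0  0  0  0  0  0  0  0  1  1
 a  0  0  0  1  1  1  1  1  1  2
 b  0  1  1  1  1  2  2  2  2  2
 c  0  1  1  1  1  2  2  2  3  3
 a  0  1  1  2  2  2  3  3  3  4
 c  0  1  1  2  2  2  3  3  4  4
 c  0  1  1  2  2  2  3  3  4  4

4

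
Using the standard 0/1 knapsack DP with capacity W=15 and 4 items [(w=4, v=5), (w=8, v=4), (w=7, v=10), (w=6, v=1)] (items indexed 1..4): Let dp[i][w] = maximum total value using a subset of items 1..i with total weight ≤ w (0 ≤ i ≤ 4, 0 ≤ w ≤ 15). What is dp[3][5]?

i\w   0   1   2   3   4   5   6   7   8   9  10  11  12  13  14  15
  0   0   0   0   0   0   0   0   0   0   0   0   0   0   0   0   0
  1   0   0   0   0   5   5   5   5   5   5   5   5   5   5   5   5
  2   0   0   0   0   5   5   5   5   5   5   5   5   9   9   9   9
  3   0   0   0   0   5   5   5  10  10  10  10  15  15  15  15  15
  4   0   0   0   0   5   5   5  10  10  10  10  15  15  15  15  15

5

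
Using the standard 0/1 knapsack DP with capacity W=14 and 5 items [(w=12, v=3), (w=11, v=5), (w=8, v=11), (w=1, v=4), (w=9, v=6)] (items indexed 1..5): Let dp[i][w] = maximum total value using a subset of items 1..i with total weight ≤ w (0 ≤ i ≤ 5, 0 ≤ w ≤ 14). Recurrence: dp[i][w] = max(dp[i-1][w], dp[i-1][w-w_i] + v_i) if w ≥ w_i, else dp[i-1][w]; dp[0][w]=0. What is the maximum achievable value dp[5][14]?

i\w   0   1   2   3   4   5   6   7   8   9  10  11  12  13  14
  0   0   0   0   0   0   0   0   0   0   0   0   0   0   0   0
  1   0   0   0   0   0   0   0   0   0   0   0   0   3   3   3
  2   0   0   0   0   0   0   0   0   0   0   0   5   5   5   5
  3   0   0   0   0   0   0   0   0  11  11  11  11  11  11  11
  4   0   4   4   4   4   4   4   4  11  15  15  15  15  15  15
  5   0   4   4   4   4   4   4   4  11  15  15  15  15  15  15

15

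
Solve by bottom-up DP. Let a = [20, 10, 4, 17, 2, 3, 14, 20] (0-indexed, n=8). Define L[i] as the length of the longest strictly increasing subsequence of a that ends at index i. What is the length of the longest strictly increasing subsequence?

   i    0    1    2    3    4    5    6    7
a[i]   20   10    4   17    2    3   14   20
L[i]    1    1    1    2    1    2    3    4

4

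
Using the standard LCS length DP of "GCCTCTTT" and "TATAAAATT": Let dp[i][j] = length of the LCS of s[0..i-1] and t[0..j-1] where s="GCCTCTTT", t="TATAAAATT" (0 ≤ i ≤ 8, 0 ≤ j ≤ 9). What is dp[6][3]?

   ''  T  A  T  A  A  A  A  T  T
''  0  0  0  0  0  0  0  0  0  0
 G  0  0  0  0  0  0  0  0  0  0
 C  0  0  0  0  0  0  0  0  0  0
 C  0  0  0  0  0  0  0  0  0  0
 T  0  1  1  1  1  1  1  1  1  1
 C  0  1  1  1  1  1  1  1  1  1
 T  0  1  1  2  2  2  2  2  2  2
 T  0  1  1  2  2  2  2  2  3  3
 T  0  1  1  2  2  2  2  2  3  4

2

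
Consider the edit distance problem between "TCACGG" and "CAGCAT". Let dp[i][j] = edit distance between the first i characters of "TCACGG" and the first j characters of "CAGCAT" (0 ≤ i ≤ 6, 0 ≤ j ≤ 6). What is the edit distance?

4

   ''  C  A  G  C  A  T
''  0  1  2  3  4  5  6
 T  1  1  2  3  4  5  5
 C  2  1  2  3  3  4  5
 A  3  2  1  2  3  3  4
 C  4  3  2  2  2  3  4
 G  5  4  3  2  3  3  4
 G  6  5  4  3  3  4  4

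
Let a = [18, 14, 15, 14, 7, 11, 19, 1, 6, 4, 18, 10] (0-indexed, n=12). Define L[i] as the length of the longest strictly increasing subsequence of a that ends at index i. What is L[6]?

3

   i    0    1    2    3    4    5    6    7    8    9   10   11
a[i]   18   14   15   14    7   11   19    1    6    4   18   10
L[i]    1    1    2    1    1    2    3    1    2    2    3    3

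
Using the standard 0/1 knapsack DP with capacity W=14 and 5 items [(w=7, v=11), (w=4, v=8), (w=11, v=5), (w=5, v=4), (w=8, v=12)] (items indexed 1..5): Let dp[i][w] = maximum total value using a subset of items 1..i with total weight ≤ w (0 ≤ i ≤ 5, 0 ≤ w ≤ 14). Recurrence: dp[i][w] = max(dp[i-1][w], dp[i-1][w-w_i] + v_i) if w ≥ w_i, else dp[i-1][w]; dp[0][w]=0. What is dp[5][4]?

i\w   0   1   2   3   4   5   6   7   8   9  10  11  12  13  14
  0   0   0   0   0   0   0   0   0   0   0   0   0   0   0   0
  1   0   0   0   0   0   0   0  11  11  11  11  11  11  11  11
  2   0   0   0   0   8   8   8  11  11  11  11  19  19  19  19
  3   0   0   0   0   8   8   8  11  11  11  11  19  19  19  19
  4   0   0   0   0   8   8   8  11  11  12  12  19  19  19  19
  5   0   0   0   0   8   8   8  11  12  12  12  19  20  20  20

8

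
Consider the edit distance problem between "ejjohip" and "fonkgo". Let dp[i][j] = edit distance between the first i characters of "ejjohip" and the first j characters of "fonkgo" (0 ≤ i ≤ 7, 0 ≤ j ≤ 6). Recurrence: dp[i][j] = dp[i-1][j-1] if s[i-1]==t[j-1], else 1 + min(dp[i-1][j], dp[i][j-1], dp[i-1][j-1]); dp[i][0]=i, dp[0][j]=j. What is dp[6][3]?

   ''  f  o  n  k  g  o
''  0  1  2  3  4  5  6
 e  1  1  2  3  4  5  6
 j  2  2  2  3  4  5  6
 j  3  3  3  3  4  5  6
 o  4  4  3  4  4  5  5
 h  5  5  4  4  5  5  6
 i  6  6  5  5  5  6  6
 p  7  7  6  6  6  6  7

5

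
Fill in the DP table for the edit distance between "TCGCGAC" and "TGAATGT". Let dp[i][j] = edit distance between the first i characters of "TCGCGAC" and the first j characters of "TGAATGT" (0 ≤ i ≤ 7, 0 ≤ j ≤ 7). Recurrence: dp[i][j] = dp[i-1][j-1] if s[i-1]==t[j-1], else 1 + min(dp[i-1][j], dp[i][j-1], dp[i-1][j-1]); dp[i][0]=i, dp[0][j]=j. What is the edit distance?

6

   ''  T  G  A  A  T  G  T
''  0  1  2  3  4  5  6  7
 T  1  0  1  2  3  4  5  6
 C  2  1  1  2  3  4  5  6
 G  3  2  1  2  3  4  4  5
 C  4  3  2  2  3  4  5  5
 G  5  4  3  3  3  4  4  5
 A  6  5  4  3  3  4  5  5
 C  7  6  5  4  4  4  5  6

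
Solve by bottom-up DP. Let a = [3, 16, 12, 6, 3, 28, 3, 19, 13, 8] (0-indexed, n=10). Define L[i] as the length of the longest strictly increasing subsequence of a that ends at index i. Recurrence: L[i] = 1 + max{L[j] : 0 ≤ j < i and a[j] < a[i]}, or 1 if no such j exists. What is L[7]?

3

   i    0    1    2    3    4    5    6    7    8    9
a[i]    3   16   12    6    3   28    3   19   13    8
L[i]    1    2    2    2    1    3    1    3    3    3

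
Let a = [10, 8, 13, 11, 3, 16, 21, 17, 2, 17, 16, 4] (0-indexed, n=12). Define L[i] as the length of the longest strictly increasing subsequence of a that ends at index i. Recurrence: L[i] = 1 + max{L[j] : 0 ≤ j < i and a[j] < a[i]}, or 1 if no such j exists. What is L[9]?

   i    0    1    2    3    4    5    6    7    8    9   10   11
a[i]   10    8   13   11    3   16   21   17    2   17   16    4
L[i]    1    1    2    2    1    3    4    4    1    4    3    2

4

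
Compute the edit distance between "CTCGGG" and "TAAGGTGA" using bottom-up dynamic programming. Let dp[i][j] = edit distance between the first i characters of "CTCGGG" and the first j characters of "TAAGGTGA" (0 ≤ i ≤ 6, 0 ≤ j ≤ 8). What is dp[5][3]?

4

   ''  T  A  A  G  G  T  G  A
''  0  1  2  3  4  5  6  7  8
 C  1  1  2  3  4  5  6  7  8
 T  2  1  2  3  4  5  5  6  7
 C  3  2  2  3  4  5  6  6  7
 G  4  3  3  3  3  4  5  6  7
 G  5  4  4  4  3  3  4  5  6
 G  6  5  5  5  4  3  4  4  5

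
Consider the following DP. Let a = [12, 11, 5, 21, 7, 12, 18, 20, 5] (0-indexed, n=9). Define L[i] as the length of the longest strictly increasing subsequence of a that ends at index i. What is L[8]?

   i    0    1    2    3    4    5    6    7    8
a[i]   12   11    5   21    7   12   18   20    5
L[i]    1    1    1    2    2    3    4    5    1

1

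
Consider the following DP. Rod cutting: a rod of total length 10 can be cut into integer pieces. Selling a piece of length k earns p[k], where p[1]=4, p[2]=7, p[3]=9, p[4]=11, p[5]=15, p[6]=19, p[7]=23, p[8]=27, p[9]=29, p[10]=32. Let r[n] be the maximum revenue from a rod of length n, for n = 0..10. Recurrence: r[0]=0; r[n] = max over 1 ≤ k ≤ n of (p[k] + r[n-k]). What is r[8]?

   n    0    1    2    3    4    5    6    7    8    9   10
r[n]    0    4    8   12   16   20   24   28   32   36   40

32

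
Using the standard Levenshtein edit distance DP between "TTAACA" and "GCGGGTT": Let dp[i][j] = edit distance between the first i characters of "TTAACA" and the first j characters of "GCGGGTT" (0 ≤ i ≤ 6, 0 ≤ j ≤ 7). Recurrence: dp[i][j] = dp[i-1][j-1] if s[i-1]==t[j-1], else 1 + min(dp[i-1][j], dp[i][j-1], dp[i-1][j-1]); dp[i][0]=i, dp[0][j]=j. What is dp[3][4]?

   ''  G  C  G  G  G  T  T
''  0  1  2  3  4  5  6  7
 T  1  1  2  3  4  5  5  6
 T  2  2  2  3  4  5  5  5
 A  3  3  3  3  4  5  6  6
 A  4  4  4  4  4  5  6  7
 C  5  5  4  5  5  5  6  7
 A  6  6  5  5  6  6  6  7

4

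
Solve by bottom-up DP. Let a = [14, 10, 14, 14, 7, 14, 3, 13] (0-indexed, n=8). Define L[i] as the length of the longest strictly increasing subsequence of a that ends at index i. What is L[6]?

1

   i    0    1    2    3    4    5    6    7
a[i]   14   10   14   14    7   14    3   13
L[i]    1    1    2    2    1    2    1    2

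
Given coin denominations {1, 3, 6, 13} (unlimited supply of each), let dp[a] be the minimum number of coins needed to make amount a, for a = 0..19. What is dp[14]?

2

 a  0  1  2  3  4  5  6  7  8  9 10 11 12 13 14 15 16 17 18 19
dp  0  1  2  1  2  3  1  2  3  2  3  4  2  1  2  3  2  3  3  2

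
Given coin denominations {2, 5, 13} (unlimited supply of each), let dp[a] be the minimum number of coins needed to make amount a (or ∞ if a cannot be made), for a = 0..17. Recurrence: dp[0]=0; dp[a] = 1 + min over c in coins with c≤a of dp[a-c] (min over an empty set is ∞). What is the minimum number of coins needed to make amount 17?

 a  0  1  2  3  4  5  6  7  8  9 10 11 12 13 14 15 16 17
dp  0  -  1  -  2  1  3  2  4  3  2  4  3  1  4  2  5  3
(- denotes ∞ / unreachable)

3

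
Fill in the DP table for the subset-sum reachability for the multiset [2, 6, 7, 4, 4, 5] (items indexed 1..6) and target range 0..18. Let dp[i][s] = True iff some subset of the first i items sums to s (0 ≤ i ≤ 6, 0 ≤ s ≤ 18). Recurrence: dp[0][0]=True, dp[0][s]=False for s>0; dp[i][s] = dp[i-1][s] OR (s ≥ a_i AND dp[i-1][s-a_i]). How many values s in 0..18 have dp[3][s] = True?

8

i\s   0   1   2   3   4   5   6   7   8   9  10  11  12  13  14  15  16  17  18
  0   T   F   F   F   F   F   F   F   F   F   F   F   F   F   F   F   F   F   F
  1   T   F   T   F   F   F   F   F   F   F   F   F   F   F   F   F   F   F   F
  2   T   F   T   F   F   F   T   F   T   F   F   F   F   F   F   F   F   F   F
  3   T   F   T   F   F   F   T   T   T   T   F   F   F   T   F   T   F   F   F
  4   T   F   T   F   T   F   T   T   T   T   T   T   T   T   F   T   F   T   F
  5   T   F   T   F   T   F   T   T   T   T   T   T   T   T   T   T   T   T   F
  6   T   F   T   F   T   T   T   T   T   T   T   T   T   T   T   T   T   T   T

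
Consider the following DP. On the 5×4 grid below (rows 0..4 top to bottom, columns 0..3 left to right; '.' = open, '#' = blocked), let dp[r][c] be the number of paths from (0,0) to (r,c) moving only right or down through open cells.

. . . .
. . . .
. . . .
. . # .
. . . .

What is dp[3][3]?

10

r\c   0   1   2   3
  0   1   1   1   1
  1   1   2   3   4
  2   1   3   6  10
  3   1   4   0  10
  4   1   5   5  15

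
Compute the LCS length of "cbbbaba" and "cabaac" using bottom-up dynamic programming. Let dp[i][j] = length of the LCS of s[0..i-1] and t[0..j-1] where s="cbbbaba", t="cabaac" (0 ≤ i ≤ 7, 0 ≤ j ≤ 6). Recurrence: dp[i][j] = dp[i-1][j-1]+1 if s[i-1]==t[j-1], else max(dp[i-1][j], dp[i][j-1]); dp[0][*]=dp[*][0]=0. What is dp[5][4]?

3

   ''  c  a  b  a  a  c
''  0  0  0  0  0  0  0
 c  0  1  1  1  1  1  1
 b  0  1  1  2  2  2  2
 b  0  1  1  2  2  2  2
 b  0  1  1  2  2  2  2
 a  0  1  2  2  3  3  3
 b  0  1  2  3  3  3  3
 a  0  1  2  3  4  4  4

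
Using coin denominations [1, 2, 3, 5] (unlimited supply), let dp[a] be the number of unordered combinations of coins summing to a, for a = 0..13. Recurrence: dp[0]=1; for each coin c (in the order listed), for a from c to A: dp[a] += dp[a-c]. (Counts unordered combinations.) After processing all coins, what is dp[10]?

after  coin     0     1     2     3     4     5     6     7     8     9    10    11    12    13
          1     1     1     1     1     1     1     1     1     1     1     1     1     1     1
          2     1     1     2     2     3     3     4     4     5     5     6     6     7     7
          3     1     1     2     3     4     5     7     8    10    12    14    16    19    21
          5     1     1     2     3     4     6     8    10    13    16    20    24    29    34

20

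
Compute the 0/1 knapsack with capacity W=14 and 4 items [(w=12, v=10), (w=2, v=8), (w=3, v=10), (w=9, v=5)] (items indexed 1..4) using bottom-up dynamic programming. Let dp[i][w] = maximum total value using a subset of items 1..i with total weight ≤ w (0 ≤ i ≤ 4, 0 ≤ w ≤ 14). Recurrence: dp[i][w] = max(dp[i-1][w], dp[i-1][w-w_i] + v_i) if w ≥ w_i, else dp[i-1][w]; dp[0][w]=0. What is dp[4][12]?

i\w   0   1   2   3   4   5   6   7   8   9  10  11  12  13  14
  0   0   0   0   0   0   0   0   0   0   0   0   0   0   0   0
  1   0   0   0   0   0   0   0   0   0   0   0   0  10  10  10
  2   0   0   8   8   8   8   8   8   8   8   8   8  10  10  18
  3   0   0   8  10  10  18  18  18  18  18  18  18  18  18  18
  4   0   0   8  10  10  18  18  18  18  18  18  18  18  18  23

18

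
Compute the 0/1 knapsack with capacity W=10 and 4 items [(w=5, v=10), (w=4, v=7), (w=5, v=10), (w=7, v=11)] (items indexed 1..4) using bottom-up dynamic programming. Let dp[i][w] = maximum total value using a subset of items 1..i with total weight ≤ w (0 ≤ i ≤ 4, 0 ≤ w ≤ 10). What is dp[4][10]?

i\w   0   1   2   3   4   5   6   7   8   9  10
  0   0   0   0   0   0   0   0   0   0   0   0
  1   0   0   0   0   0  10  10  10  10  10  10
  2   0   0   0   0   7  10  10  10  10  17  17
  3   0   0   0   0   7  10  10  10  10  17  20
  4   0   0   0   0   7  10  10  11  11  17  20

20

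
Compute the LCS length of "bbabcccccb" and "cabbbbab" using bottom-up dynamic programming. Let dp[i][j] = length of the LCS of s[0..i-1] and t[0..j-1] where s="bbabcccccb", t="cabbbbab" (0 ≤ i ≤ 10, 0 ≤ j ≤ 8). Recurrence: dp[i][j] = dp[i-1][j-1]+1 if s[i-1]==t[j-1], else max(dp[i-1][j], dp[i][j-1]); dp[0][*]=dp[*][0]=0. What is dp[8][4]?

2

   ''  c  a  b  b  b  b  a  b
''  0  0  0  0  0  0  0  0  0
 b  0  0  0  1  1  1  1  1  1
 b  0  0  0  1  2  2  2  2  2
 a  0  0  1  1  2  2  2  3  3
 b  0  0  1  2  2  3  3  3  4
 c  0  1  1  2  2  3  3  3  4
 c  0  1  1  2  2  3  3  3  4
 c  0  1  1  2  2  3  3  3  4
 c  0  1  1  2  2  3  3  3  4
 c  0  1  1  2  2  3  3  3  4
 b  0  1  1  2  3  3  4  4  4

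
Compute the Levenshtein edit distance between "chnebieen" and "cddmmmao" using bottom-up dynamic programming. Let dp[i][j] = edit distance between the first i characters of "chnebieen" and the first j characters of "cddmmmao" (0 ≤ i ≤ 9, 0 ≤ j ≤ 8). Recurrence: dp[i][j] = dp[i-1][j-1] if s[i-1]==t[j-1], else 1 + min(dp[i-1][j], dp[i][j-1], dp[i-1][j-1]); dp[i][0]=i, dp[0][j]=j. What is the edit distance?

8

   ''  c  d  d  m  m  m  a  o
''  0  1  2  3  4  5  6  7  8
 c  1  0  1  2  3  4  5  6  7
 h  2  1  1  2  3  4  5  6  7
 n  3  2  2  2  3  4  5  6  7
 e  4  3  3  3  3  4  5  6  7
 b  5  4  4  4  4  4  5  6  7
 i  6  5  5  5  5  5  5  6  7
 e  7  6  6  6  6  6  6  6  7
 e  8  7  7  7  7  7  7  7  7
 n  9  8  8  8  8  8  8  8  8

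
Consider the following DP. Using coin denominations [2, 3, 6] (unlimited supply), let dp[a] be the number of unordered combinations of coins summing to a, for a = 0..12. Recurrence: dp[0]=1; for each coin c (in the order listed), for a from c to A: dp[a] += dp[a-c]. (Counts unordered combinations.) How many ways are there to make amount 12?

after  coin     0     1     2     3     4     5     6     7     8     9    10    11    12
          2     1     0     1     0     1     0     1     0     1     0     1     0     1
          3     1     0     1     1     1     1     2     1     2     2     2     2     3
          6     1     0     1     1     1     1     3     1     3     3     3     3     6

6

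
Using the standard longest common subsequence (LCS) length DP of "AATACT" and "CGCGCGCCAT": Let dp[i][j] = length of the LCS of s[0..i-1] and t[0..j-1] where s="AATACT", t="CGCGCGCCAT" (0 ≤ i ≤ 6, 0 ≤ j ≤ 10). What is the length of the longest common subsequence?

   ''  C  G  C  G  C  G  C  C  A  T
''  0  0  0  0  0  0  0  0  0  0  0
 A  0  0  0  0  0  0  0  0  0  1  1
 A  0  0  0  0  0  0  0  0  0  1  1
 T  0  0  0  0  0  0  0  0  0  1  2
 A  0  0  0  0  0  0  0  0  0  1  2
 C  0  1  1  1  1  1  1  1  1  1  2
 T  0  1  1  1  1  1  1  1  1  1  2

2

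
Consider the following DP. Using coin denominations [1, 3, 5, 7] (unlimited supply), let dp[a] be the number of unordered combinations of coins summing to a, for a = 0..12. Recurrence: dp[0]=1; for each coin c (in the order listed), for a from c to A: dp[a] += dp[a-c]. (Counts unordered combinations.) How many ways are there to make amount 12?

12

after  coin     0     1     2     3     4     5     6     7     8     9    10    11    12
          1     1     1     1     1     1     1     1     1     1     1     1     1     1
          3     1     1     1     2     2     2     3     3     3     4     4     4     5
          5     1     1     1     2     2     3     4     4     5     6     7     8     9
          7     1     1     1     2     2     3     4     5     6     7     9    10    12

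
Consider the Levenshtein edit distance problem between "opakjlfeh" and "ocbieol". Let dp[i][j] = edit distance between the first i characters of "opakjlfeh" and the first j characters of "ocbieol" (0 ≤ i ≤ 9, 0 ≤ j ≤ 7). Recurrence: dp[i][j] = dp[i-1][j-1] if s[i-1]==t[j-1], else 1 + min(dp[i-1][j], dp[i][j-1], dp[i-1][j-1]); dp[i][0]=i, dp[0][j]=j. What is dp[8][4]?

   ''  o  c  b  i  e  o  l
''  0  1  2  3  4  5  6  7
 o  1  0  1  2  3  4  5  6
 p  2  1  1  2  3  4  5  6
 a  3  2  2  2  3  4  5  6
 k  4  3  3  3  3  4  5  6
 j  5  4  4  4  4  4  5  6
 l  6  5  5  5  5  5  5  5
 f  7  6  6  6  6  6  6  6
 e  8  7  7  7  7  6  7  7
 h  9  8  8  8  8  7  7  8

7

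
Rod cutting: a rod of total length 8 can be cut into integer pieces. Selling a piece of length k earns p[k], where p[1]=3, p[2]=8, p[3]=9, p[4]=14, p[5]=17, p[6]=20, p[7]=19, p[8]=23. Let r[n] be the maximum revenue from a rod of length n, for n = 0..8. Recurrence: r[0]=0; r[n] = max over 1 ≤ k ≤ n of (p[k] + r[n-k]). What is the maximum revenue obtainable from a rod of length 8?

32

   n    0    1    2    3    4    5    6    7    8
r[n]    0    3    8   11   16   19   24   27   32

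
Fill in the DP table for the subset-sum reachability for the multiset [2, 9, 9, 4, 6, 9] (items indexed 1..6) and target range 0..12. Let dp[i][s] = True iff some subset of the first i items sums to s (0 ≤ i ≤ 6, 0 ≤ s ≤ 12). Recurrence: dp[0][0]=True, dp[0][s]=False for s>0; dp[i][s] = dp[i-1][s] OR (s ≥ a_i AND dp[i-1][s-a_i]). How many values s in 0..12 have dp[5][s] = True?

9

i\s   0   1   2   3   4   5   6   7   8   9  10  11  12
  0   T   F   F   F   F   F   F   F   F   F   F   F   F
  1   T   F   T   F   F   F   F   F   F   F   F   F   F
  2   T   F   T   F   F   F   F   F   F   T   F   T   F
  3   T   F   T   F   F   F   F   F   F   T   F   T   F
  4   T   F   T   F   T   F   T   F   F   T   F   T   F
  5   T   F   T   F   T   F   T   F   T   T   T   T   T
  6   T   F   T   F   T   F   T   F   T   T   T   T   T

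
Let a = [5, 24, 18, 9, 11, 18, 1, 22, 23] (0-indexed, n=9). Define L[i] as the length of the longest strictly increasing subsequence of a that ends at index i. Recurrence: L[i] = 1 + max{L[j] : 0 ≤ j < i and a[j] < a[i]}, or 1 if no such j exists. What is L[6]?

1

   i    0    1    2    3    4    5    6    7    8
a[i]    5   24   18    9   11   18    1   22   23
L[i]    1    2    2    2    3    4    1    5    6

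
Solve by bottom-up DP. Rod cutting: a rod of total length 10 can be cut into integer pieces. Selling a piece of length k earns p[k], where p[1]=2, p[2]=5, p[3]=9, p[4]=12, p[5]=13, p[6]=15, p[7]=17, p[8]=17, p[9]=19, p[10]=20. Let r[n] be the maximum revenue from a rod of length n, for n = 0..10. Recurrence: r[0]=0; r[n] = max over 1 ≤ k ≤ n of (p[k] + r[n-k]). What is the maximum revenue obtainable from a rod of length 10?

30

   n    0    1    2    3    4    5    6    7    8    9   10
r[n]    0    2    5    9   12   14   18   21   24   27   30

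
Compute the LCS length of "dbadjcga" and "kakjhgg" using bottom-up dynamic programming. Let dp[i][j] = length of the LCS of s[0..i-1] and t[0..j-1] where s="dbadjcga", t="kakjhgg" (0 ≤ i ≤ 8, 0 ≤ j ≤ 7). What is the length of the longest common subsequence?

   ''  k  a  k  j  h  g  g
''  0  0  0  0  0  0  0  0
 d  0  0  0  0  0  0  0  0
 b  0  0  0  0  0  0  0  0
 a  0  0  1  1  1  1  1  1
 d  0  0  1  1  1  1  1  1
 j  0  0  1  1  2  2  2  2
 c  0  0  1  1  2  2  2  2
 g  0  0  1  1  2  2  3  3
 a  0  0  1  1  2  2  3  3

3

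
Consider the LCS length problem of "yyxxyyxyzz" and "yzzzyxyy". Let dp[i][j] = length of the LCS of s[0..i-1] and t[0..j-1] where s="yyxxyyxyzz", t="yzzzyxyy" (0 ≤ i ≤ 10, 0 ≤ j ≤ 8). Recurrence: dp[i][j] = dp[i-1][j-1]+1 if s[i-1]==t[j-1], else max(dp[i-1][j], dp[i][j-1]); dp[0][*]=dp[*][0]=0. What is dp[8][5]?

   ''  y  z  z  z  y  x  y  y
''  0  0  0  0  0  0  0  0  0
 y  0  1  1  1  1  1  1  1  1
 y  0  1  1  1  1  2  2  2  2
 x  0  1  1  1  1  2  3  3  3
 x  0  1  1  1  1  2  3  3  3
 y  0  1  1  1  1  2  3  4  4
 y  0  1  1  1  1  2  3  4  5
 x  0  1  1  1  1  2  3  4  5
 y  0  1  1  1  1  2  3  4  5
 z  0  1  2  2  2  2  3  4  5
 z  0  1  2  3  3  3  3  4  5

2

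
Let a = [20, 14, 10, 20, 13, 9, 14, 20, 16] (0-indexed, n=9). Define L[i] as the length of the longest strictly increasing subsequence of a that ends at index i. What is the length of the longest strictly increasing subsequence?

   i    0    1    2    3    4    5    6    7    8
a[i]   20   14   10   20   13    9   14   20   16
L[i]    1    1    1    2    2    1    3    4    4

4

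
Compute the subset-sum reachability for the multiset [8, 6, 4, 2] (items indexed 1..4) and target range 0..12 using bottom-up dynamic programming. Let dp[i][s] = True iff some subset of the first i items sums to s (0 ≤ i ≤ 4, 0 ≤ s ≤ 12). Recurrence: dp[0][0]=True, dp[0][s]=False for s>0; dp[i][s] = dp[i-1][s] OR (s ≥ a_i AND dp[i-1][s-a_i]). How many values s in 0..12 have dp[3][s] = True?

i\s   0   1   2   3   4   5   6   7   8   9  10  11  12
  0   T   F   F   F   F   F   F   F   F   F   F   F   F
  1   T   F   F   F   F   F   F   F   T   F   F   F   F
  2   T   F   F   F   F   F   T   F   T   F   F   F   F
  3   T   F   F   F   T   F   T   F   T   F   T   F   T
  4   T   F   T   F   T   F   T   F   T   F   T   F   T

6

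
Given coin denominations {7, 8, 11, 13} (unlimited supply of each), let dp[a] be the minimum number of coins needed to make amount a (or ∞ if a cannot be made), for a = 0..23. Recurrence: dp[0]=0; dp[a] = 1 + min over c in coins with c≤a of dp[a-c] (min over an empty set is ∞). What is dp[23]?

3

 a  0  1  2  3  4  5  6  7  8  9 10 11 12 13 14 15 16 17 18 19 20 21 22 23
dp  0  -  -  -  -  -  -  1  1  -  -  1  -  1  2  2  2  -  2  2  2  2  2  3
(- denotes ∞ / unreachable)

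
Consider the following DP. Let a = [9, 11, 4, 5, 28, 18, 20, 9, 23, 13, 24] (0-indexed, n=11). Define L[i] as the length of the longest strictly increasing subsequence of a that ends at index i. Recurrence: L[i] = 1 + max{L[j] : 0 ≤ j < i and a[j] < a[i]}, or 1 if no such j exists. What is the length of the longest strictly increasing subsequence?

   i    0    1    2    3    4    5    6    7    8    9   10
a[i]    9   11    4    5   28   18   20    9   23   13   24
L[i]    1    2    1    2    3    3    4    3    5    4    6

6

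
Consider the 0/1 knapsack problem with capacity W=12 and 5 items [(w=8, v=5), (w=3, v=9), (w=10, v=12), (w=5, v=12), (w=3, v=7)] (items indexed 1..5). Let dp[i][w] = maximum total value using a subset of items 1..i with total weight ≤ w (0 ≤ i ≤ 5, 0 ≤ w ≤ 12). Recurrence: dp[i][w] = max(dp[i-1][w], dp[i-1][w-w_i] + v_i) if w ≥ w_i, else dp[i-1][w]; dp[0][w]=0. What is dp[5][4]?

9

i\w   0   1   2   3   4   5   6   7   8   9  10  11  12
  0   0   0   0   0   0   0   0   0   0   0   0   0   0
  1   0   0   0   0   0   0   0   0   5   5   5   5   5
  2   0   0   0   9   9   9   9   9   9   9   9  14  14
  3   0   0   0   9   9   9   9   9   9   9  12  14  14
  4   0   0   0   9   9  12  12  12  21  21  21  21  21
  5   0   0   0   9   9  12  16  16  21  21  21  28  28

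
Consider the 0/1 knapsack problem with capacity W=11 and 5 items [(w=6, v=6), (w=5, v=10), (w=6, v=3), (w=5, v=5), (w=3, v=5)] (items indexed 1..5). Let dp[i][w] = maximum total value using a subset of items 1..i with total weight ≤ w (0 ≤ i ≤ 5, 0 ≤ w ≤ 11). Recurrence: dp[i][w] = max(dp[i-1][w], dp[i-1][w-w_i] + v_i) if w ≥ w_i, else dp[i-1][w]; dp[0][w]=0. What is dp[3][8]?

i\w   0   1   2   3   4   5   6   7   8   9  10  11
  0   0   0   0   0   0   0   0   0   0   0   0   0
  1   0   0   0   0   0   0   6   6   6   6   6   6
  2   0   0   0   0   0  10  10  10  10  10  10  16
  3   0   0   0   0   0  10  10  10  10  10  10  16
  4   0   0   0   0   0  10  10  10  10  10  15  16
  5   0   0   0   5   5  10  10  10  15  15  15  16

10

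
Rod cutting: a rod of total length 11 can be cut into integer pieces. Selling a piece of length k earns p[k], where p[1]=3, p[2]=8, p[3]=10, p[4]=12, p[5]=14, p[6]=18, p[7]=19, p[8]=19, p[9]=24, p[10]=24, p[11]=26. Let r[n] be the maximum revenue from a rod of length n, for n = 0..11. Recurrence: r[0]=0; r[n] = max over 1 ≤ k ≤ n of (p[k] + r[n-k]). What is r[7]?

27

   n    0    1    2    3    4    5    6    7    8    9   10   11
r[n]    0    3    8   11   16   19   24   27   32   35   40   43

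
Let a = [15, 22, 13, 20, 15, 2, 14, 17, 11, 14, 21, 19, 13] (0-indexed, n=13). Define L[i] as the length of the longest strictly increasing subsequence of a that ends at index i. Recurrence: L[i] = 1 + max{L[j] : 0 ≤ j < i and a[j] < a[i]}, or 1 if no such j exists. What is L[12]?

   i    0    1    2    3    4    5    6    7    8    9   10   11   12
a[i]   15   22   13   20   15    2   14   17   11   14   21   19   13
L[i]    1    2    1    2    2    1    2    3    2    3    4    4    3

3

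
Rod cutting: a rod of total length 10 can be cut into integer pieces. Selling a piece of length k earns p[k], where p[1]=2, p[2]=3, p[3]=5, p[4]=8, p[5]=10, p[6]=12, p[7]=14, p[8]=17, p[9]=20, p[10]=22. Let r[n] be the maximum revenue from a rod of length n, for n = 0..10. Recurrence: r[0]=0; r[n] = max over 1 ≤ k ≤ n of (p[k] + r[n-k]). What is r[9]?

20

   n    0    1    2    3    4    5    6    7    8    9   10
r[n]    0    2    4    6    8   10   12   14   17   20   22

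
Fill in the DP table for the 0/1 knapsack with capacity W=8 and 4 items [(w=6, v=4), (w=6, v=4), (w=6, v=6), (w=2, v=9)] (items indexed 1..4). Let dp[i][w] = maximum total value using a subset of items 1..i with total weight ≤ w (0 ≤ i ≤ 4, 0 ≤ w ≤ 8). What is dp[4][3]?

9

i\w   0   1   2   3   4   5   6   7   8
  0   0   0   0   0   0   0   0   0   0
  1   0   0   0   0   0   0   4   4   4
  2   0   0   0   0   0   0   4   4   4
  3   0   0   0   0   0   0   6   6   6
  4   0   0   9   9   9   9   9   9  15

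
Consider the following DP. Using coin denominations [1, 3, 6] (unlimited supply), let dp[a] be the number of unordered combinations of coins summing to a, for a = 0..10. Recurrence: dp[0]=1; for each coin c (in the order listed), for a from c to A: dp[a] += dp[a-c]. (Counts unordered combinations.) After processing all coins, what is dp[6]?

4

after  coin     0     1     2     3     4     5     6     7     8     9    10
          1     1     1     1     1     1     1     1     1     1     1     1
          3     1     1     1     2     2     2     3     3     3     4     4
          6     1     1     1     2     2     2     4     4     4     6     6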